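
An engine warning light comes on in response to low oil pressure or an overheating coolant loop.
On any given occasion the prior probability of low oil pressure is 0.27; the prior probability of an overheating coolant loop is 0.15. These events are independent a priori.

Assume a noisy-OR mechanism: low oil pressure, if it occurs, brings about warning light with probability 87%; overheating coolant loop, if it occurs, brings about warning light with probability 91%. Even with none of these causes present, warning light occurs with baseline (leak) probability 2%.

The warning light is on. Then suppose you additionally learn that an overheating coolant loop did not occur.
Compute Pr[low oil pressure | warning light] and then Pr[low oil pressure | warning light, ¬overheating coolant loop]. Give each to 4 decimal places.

Under noisy-OR, P(warning light | causes) = 1 − (1−0.02)·∏(1−qᵢ) over the active causes.
Enumerate the 4 (low oil pressure, overheating coolant loop) configurations and weight by the priors:
  P(warning light) = 0.02*0.73*0.85 + 0.9118*0.73*0.15 + 0.8726*0.27*0.85 + 0.988534*0.27*0.15
        = 0.012410 + 0.099842 + 0.200262 + 0.040036 = 0.352550
Configurations with low oil pressure contribute 0.240298, so
  P(low oil pressure | warning light) = 0.240298 / 0.352550 ≈ 0.6816

Now also conditioning on overheating coolant loop≠true:
P(warning light | ¬overheating coolant loop) = 0.02*0.73 + 0.8726*0.27 = 0.014600 + 0.235602 = 0.250202
The low oil pressure-present share is 0.8726*0.27 = 0.235602.
P(low oil pressure | warning light, ¬overheating coolant loop) = 0.235602 / 0.250202 ≈ 0.9416
With overheating coolant loop excluded, low oil pressure must carry more of the explanatory weight for the warning light.

Pr[low oil pressure | warning light] ≈ 0.6816; Pr[low oil pressure | warning light, ¬overheating coolant loop] ≈ 0.9416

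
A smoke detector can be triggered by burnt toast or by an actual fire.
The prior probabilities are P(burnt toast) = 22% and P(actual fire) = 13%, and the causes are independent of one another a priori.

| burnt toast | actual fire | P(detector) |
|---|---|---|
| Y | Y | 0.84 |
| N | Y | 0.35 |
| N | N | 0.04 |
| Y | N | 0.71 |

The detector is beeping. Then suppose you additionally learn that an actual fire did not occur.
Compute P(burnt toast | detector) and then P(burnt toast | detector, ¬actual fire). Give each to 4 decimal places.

P(burnt toast | detector) ≈ 0.7186; P(burnt toast | detector, ¬actual fire) ≈ 0.8335

Sum P(detector|·) weighted by the priors over the 4 (burnt toast, actual fire) configurations:
  P(detector) = 0.04×0.78×0.87 + 0.35×0.78×0.13 + 0.71×0.22×0.87 + 0.84×0.22×0.13
        = 0.027144 + 0.035490 + 0.135894 + 0.024024 = 0.222552
Configurations with burnt toast contribute 0.159918, so
  P(burnt toast | detector) = 0.159918 / 0.222552 ≈ 0.7186

Now condition on the additional information:
Numerator (weight on configurations with burnt toast): 0.71*0.22 = 0.156200
Normalizer over all consistent configurations: 0.04*0.78 + 0.71*0.22 = 0.187400
Posterior = 0.156200 / 0.187400 ≈ 0.8335
With actual fire excluded, burnt toast must carry more of the explanatory weight for the detector.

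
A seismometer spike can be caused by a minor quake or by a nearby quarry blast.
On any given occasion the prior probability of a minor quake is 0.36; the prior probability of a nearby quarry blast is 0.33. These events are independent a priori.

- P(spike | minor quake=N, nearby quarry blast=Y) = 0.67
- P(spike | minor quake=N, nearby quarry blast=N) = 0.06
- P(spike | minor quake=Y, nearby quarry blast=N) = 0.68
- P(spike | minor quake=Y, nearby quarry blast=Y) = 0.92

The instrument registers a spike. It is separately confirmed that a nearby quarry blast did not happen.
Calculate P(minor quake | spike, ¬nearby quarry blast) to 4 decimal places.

Sum P(spike|·) weighted by the priors over both values of minor quake:
  P(spike | ¬nearby quarry blast) = 0.06·0.64 + 0.68·0.36
        = 0.038400 + 0.244800 = 0.283200
The terms with minor quake present sum to 0.244800, so
  P(minor quake | spike, ¬nearby quarry blast) = 0.244800 / 0.283200 ≈ 0.8644

P(minor quake | spike, ¬nearby quarry blast) ≈ 0.8644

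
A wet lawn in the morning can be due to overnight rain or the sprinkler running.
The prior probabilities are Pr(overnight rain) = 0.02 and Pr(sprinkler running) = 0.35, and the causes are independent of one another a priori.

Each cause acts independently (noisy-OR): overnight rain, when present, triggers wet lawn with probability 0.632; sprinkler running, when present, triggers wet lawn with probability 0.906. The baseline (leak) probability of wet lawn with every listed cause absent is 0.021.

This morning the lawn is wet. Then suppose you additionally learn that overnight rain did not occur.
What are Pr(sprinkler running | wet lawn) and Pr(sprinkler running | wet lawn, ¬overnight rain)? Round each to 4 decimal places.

Pr(sprinkler running | wet lawn) ≈ 0.9362; Pr(sprinkler running | wet lawn, ¬overnight rain) ≈ 0.9588

Under noisy-OR, P(wet lawn | causes) = 1 − (1−0.021)·∏(1−qᵢ) over the active causes.
Weight on sprinkler running=true, given the evidence: 0.311435 + 0.006763 = 0.318198
The normalizing constant is 0.021*0.98*0.65 + 0.907974*0.98*0.35 + 0.639728*0.02*0.65 + 0.966134*0.02*0.35 = 0.339891
Posterior = 0.318198 / 0.339891 ≈ 0.9362

Now also conditioning on overnight rain≠true:
P(wet lawn | ¬overnight rain) = 0.021*0.65 + 0.907974*0.35 = 0.013650 + 0.317791 = 0.331441
Restricting to configurations with sprinkler running present: 0.907974*0.35 = 0.317791.
P(sprinkler running | wet lawn, ¬overnight rain) = 0.317791 / 0.331441 ≈ 0.9588
Ruling out overnight rain raises the posterior on sprinkler running — the flip side of explaining away.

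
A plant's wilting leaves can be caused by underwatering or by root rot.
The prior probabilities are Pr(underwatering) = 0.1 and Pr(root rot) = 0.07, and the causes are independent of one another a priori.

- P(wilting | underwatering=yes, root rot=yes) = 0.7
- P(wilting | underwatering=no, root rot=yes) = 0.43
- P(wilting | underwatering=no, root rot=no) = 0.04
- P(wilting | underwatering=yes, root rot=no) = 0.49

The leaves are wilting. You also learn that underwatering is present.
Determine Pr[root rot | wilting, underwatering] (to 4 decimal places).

Pr[root rot | wilting, underwatering] ≈ 0.0971

For the numerator, keep only root rot=true terms: 0.7*0.07 = 0.049000
Denominator P(wilting | underwatering): 0.49*0.93 + 0.7*0.07 = 0.504700
Posterior = 0.049000 / 0.504700 ≈ 0.0971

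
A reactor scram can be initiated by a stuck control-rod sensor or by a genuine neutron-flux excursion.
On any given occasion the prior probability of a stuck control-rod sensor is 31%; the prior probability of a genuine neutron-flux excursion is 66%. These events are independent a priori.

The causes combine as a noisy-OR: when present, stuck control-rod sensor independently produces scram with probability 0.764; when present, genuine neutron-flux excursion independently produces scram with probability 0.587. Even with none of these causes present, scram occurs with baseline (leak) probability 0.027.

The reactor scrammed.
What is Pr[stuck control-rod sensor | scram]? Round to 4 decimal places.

Pr[stuck control-rod sensor | scram] ≈ 0.4887

Under noisy-OR, P(scram | causes) = 1 − (1−0.027)·∏(1−qᵢ) over the active causes.
Enumerate the 4 (stuck control-rod sensor, genuine neutron-flux excursion) configurations and weight by the priors:
  P(scram) = 0.027×0.69×0.34 + 0.598151×0.69×0.66 + 0.770372×0.31×0.34 + 0.905164×0.31×0.66
        = 0.006334 + 0.272398 + 0.081197 + 0.185197 = 0.545126
Keeping only the stuck control-rod sensor-present terms gives 0.266394, so
  P(stuck control-rod sensor | scram) = 0.266394 / 0.545126 ≈ 0.4887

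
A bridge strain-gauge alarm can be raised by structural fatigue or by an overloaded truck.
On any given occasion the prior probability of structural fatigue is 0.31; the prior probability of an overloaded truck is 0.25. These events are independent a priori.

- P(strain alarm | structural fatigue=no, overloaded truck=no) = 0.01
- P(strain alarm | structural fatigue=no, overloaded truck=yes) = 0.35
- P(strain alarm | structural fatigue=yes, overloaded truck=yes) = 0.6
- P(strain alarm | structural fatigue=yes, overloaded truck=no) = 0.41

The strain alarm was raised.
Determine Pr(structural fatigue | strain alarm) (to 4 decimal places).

Sum P(strain alarm|·) weighted by the priors over the 4 (structural fatigue, overloaded truck) configurations:
  P(strain alarm) = 0.01*0.69*0.75 + 0.35*0.69*0.25 + 0.41*0.31*0.75 + 0.6*0.31*0.25
        = 0.005175 + 0.060375 + 0.095325 + 0.046500 = 0.207375
The terms with structural fatigue present sum to 0.141825, so
  P(structural fatigue | strain alarm) = 0.141825 / 0.207375 ≈ 0.6839

Pr(structural fatigue | strain alarm) ≈ 0.6839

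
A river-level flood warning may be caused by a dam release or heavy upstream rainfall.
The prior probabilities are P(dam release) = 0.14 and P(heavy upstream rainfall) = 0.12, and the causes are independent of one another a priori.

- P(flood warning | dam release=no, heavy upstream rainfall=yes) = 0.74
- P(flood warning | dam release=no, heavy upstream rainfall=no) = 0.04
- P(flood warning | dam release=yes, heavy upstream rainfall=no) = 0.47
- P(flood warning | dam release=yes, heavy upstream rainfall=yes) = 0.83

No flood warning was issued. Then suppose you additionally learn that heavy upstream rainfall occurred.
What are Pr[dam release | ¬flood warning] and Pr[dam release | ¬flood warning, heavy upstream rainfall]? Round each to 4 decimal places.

Weight on dam release=true, given the evidence: 0.065296 + 0.002856 = 0.068152
The normalizing constant is 0.96*0.86*0.88 + 0.26*0.86*0.12 + 0.53*0.14*0.88 + 0.17*0.14*0.12 = 0.821512
Posterior = 0.068152 / 0.821512 ≈ 0.0830

Now also conditioning on heavy upstream rainfall=true:
Enumerate both values of dam release and weight by the priors:
  P(¬flood warning | heavy upstream rainfall) = 0.26*0.86 + 0.17*0.14
        = 0.223600 + 0.023800 = 0.247400
Configurations with dam release contribute 0.023800, so
  P(dam release | ¬flood warning, heavy upstream rainfall) = 0.023800 / 0.247400 ≈ 0.0962

Pr[dam release | ¬flood warning] ≈ 0.0830; Pr[dam release | ¬flood warning, heavy upstream rainfall] ≈ 0.0962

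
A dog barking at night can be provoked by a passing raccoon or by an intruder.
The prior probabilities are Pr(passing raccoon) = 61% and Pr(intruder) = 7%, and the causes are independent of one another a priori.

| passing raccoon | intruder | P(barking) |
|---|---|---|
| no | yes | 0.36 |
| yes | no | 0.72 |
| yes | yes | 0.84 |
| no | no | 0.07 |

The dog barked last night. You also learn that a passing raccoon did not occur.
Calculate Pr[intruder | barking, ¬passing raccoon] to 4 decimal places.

P(barking | ¬passing raccoon) = 0.07·0.93 + 0.36·0.07 = 0.065100 + 0.025200 = 0.090300
The intruder-present share is 0.36·0.07 = 0.025200.
Hence the posterior is 0.025200/0.090300 ≈ 0.2791.

Pr[intruder | barking, ¬passing raccoon] ≈ 0.2791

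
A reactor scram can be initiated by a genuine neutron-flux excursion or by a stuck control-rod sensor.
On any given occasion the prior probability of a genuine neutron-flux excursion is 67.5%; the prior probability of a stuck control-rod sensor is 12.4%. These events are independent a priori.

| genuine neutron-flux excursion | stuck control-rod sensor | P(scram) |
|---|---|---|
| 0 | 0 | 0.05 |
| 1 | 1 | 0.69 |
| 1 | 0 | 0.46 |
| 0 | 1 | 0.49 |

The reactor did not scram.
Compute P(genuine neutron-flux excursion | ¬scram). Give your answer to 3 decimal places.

P(¬scram) = 0.95*0.325*0.876 + 0.51*0.325*0.124 + 0.54*0.675*0.876 + 0.31*0.675*0.124 = 0.270465 + 0.020553 + 0.319302 + 0.025947 = 0.636267
Restricting to configurations with genuine neutron-flux excursion present: 0.319302 + 0.025947 = 0.345249.
P(genuine neutron-flux excursion | ¬scram) = 0.345249 / 0.636267 ≈ 0.543

P(genuine neutron-flux excursion | ¬scram) ≈ 0.543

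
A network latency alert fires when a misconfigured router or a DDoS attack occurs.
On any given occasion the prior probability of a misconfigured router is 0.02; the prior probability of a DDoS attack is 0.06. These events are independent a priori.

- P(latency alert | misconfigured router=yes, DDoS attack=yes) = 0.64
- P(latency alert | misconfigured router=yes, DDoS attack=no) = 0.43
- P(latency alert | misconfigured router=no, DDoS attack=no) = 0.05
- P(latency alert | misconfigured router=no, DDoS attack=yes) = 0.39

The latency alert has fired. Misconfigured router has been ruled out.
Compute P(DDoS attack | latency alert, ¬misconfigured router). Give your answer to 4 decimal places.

Enumerate both values of DDoS attack and weight by the priors:
  P(latency alert | ¬misconfigured router) = 0.05·0.94 + 0.39·0.06
        = 0.047000 + 0.023400 = 0.070400
Keeping only the DDoS attack-present terms gives 0.023400, so
  P(DDoS attack | latency alert, ¬misconfigured router) = 0.023400 / 0.070400 ≈ 0.3324

P(DDoS attack | latency alert, ¬misconfigured router) ≈ 0.3324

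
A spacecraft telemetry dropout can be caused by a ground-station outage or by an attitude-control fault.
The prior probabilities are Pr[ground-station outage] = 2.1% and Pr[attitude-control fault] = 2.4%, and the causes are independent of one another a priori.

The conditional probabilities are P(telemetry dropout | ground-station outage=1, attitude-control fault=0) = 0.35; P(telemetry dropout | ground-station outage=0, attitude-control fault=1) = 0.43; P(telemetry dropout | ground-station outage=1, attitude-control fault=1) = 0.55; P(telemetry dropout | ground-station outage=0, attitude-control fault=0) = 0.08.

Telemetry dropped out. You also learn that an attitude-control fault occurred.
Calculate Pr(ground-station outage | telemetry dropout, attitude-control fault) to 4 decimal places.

Pr(ground-station outage | telemetry dropout, attitude-control fault) ≈ 0.0267

Weight on ground-station outage=true, given the evidence: 0.55×0.021 = 0.011550
Denominator P(telemetry dropout | attitude-control fault): 0.43×0.979 + 0.55×0.021 = 0.432520
P(ground-station outage | telemetry dropout, attitude-control fault) = 0.011550/0.432520 ≈ 0.0267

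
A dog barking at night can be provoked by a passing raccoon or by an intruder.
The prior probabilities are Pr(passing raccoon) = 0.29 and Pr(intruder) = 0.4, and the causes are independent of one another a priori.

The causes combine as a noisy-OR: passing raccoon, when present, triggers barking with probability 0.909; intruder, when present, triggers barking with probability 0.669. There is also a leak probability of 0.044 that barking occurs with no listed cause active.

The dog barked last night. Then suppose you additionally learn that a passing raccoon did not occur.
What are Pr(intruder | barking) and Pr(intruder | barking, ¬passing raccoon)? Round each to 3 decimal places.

Under noisy-OR, P(barking | causes) = 1 − (1−0.044)·∏(1−qᵢ) over the active causes.
By total probability over the 4 (passing raccoon, intruder) configurations:
  P(barking) = 0.044·0.71·0.6 + 0.683564·0.71·0.4 + 0.913004·0.29·0.6 + 0.971204·0.29·0.4
        = 0.018744 + 0.194132 + 0.158863 + 0.112660 = 0.484399
Configurations with intruder contribute 0.306792, so
  P(intruder | barking) = 0.306792 / 0.484399 ≈ 0.633

Now condition on the additional information:
Numerator (weight on configurations with intruder): 0.683564*0.4 = 0.273426
Denominator P(barking | ¬passing raccoon): 0.044*0.6 + 0.683564*0.4 = 0.299826
Posterior = 0.273426 / 0.299826 ≈ 0.912
Ruling out passing raccoon raises the posterior on intruder — the flip side of explaining away.

Pr(intruder | barking) ≈ 0.633; Pr(intruder | barking, ¬passing raccoon) ≈ 0.912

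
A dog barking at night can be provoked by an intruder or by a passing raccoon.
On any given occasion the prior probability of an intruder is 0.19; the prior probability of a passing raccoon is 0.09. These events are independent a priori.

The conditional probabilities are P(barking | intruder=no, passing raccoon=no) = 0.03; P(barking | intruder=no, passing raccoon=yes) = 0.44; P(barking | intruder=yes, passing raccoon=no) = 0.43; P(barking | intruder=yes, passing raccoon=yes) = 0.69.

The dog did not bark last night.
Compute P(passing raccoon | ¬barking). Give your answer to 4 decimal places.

P(passing raccoon | ¬barking) ≈ 0.0537

By total probability over the 4 (intruder, passing raccoon) configurations:
  P(¬barking) = 0.97*0.81*0.91 + 0.56*0.81*0.09 + 0.57*0.19*0.91 + 0.31*0.19*0.09
        = 0.714987 + 0.040824 + 0.098553 + 0.005301 = 0.859665
Configurations with passing raccoon contribute 0.046125, so
  P(passing raccoon | ¬barking) = 0.046125 / 0.859665 ≈ 0.0537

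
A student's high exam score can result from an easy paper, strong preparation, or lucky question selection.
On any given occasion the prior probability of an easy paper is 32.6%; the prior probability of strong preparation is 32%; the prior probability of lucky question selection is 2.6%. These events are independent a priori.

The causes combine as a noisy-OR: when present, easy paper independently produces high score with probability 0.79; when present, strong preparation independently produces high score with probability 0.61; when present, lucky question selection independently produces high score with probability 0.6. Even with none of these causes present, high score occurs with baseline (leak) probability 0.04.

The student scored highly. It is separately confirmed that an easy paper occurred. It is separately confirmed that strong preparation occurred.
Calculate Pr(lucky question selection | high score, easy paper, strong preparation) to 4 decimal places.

Under noisy-OR, P(high score | causes) = 1 − (1−0.04)·∏(1−qᵢ) over the active causes.
By total probability over both values of lucky question selection:
  P(high score | easy paper, strong preparation) = 0.921376*0.974 + 0.96855*0.026
        = 0.897420 + 0.025182 = 0.922602
Keeping only the lucky question selection-present terms gives 0.025182, so
  P(lucky question selection | high score, easy paper, strong preparation) = 0.025182 / 0.922602 ≈ 0.0273

Pr(lucky question selection | high score, easy paper, strong preparation) ≈ 0.0273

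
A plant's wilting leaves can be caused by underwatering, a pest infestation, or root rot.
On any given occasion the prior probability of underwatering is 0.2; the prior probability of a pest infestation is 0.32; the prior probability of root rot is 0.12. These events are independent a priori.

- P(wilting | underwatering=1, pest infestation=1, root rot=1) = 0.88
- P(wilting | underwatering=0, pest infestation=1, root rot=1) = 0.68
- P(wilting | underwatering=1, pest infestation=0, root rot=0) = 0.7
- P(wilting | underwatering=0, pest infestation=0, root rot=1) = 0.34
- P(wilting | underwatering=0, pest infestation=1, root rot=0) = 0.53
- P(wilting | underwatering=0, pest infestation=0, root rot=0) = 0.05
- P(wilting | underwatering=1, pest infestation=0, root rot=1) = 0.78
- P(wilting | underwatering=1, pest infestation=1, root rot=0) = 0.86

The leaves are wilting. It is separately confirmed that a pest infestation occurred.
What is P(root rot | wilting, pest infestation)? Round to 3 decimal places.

P(root rot | wilting, pest infestation) ≈ 0.141

For the numerator, keep only root rot=true terms: 0.065280 + 0.021120 = 0.086400
Denominator P(wilting | pest infestation): 0.53*0.8*0.88 + 0.68*0.8*0.12 + 0.86*0.2*0.88 + 0.88*0.2*0.12 = 0.610880
Posterior = 0.086400 / 0.610880 ≈ 0.141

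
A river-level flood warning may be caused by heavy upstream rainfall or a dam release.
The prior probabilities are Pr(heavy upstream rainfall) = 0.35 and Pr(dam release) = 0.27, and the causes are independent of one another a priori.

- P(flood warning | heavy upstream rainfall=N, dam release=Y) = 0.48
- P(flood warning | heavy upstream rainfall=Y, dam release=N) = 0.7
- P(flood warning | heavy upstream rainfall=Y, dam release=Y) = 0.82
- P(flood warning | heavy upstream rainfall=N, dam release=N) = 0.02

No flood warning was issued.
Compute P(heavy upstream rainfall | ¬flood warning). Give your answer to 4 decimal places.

P(heavy upstream rainfall | ¬flood warning) ≈ 0.1441

P(¬flood warning) = 0.98*0.65*0.73 + 0.52*0.65*0.27 + 0.3*0.35*0.73 + 0.18*0.35*0.27 = 0.465010 + 0.091260 + 0.076650 + 0.017010 = 0.649930
Of this, 0.093660 comes from 0.076650 + 0.017010 (the heavy upstream rainfall=true cases).
P(heavy upstream rainfall | ¬flood warning) = 0.093660 / 0.649930 ≈ 0.1441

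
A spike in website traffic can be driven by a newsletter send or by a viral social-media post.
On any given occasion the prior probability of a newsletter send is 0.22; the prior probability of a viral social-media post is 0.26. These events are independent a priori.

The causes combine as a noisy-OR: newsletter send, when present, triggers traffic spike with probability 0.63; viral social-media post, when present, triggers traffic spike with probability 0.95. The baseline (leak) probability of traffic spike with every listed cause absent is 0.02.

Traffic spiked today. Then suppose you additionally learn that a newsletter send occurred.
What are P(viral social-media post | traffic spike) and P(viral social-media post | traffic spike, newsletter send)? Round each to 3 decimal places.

Under noisy-OR, P(traffic spike | causes) = 1 − (1−0.02)·∏(1−qᵢ) over the active causes.
P(traffic spike) = 0.02·0.78·0.74 + 0.951·0.78·0.26 + 0.6374·0.22·0.74 + 0.98187·0.22·0.26 = 0.011544 + 0.192863 + 0.103769 + 0.056163 = 0.364339
Restricting to configurations with viral social-media post present: 0.192863 + 0.056163 = 0.249026.
So P(viral social-media post | traffic spike) = 0.249026/0.364339 ≈ 0.684.

Now also conditioning on newsletter send=true:
Numerator (weight on configurations with viral social-media post): 0.98187*0.26 = 0.255286
Normalizer over all consistent configurations: 0.6374*0.74 + 0.98187*0.26 = 0.726962
Posterior = 0.255286 / 0.726962 ≈ 0.351
The drop from 0.684 to 0.351 is the explaining-away (discounting) effect.

P(viral social-media post | traffic spike) ≈ 0.684; P(viral social-media post | traffic spike, newsletter send) ≈ 0.351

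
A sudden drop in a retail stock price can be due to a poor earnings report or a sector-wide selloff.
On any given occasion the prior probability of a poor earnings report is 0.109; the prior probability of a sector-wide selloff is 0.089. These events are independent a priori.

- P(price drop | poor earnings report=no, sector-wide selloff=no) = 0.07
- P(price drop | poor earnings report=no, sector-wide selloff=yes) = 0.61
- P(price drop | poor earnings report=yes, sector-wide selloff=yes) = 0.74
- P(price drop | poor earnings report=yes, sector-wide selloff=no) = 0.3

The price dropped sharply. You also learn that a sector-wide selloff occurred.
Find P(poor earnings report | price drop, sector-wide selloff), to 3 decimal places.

For the numerator, keep only poor earnings report=true terms: 0.74×0.109 = 0.080660
The normalizing constant is 0.61×0.891 + 0.74×0.109 = 0.624170
P(poor earnings report | price drop, sector-wide selloff) = 0.080660/0.624170 ≈ 0.129

P(poor earnings report | price drop, sector-wide selloff) ≈ 0.129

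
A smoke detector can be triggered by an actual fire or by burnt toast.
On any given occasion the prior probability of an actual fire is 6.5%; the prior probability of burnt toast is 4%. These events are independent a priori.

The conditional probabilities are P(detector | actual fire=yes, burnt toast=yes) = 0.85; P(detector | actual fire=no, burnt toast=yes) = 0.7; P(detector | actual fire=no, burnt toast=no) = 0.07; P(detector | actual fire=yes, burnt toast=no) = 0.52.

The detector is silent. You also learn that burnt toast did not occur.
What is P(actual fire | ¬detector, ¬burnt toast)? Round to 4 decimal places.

P(actual fire | ¬detector, ¬burnt toast) ≈ 0.0346

Weight on actual fire=true, given the evidence: 0.48*0.065 = 0.031200
The normalizing constant is 0.93*0.935 + 0.48*0.065 = 0.900750
Posterior = 0.031200 / 0.900750 ≈ 0.0346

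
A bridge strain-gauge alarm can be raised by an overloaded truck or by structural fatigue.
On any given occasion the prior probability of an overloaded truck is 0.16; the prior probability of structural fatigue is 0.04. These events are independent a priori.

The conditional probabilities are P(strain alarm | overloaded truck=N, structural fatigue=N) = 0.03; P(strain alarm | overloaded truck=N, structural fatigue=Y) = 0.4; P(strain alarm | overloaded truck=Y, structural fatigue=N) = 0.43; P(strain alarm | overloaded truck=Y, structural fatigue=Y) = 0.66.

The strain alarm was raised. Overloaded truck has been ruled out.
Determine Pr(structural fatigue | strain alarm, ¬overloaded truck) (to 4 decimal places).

Pr(structural fatigue | strain alarm, ¬overloaded truck) ≈ 0.3571

Enumerate both values of structural fatigue and weight by the priors:
  P(strain alarm | ¬overloaded truck) = 0.03*0.96 + 0.4*0.04
        = 0.028800 + 0.016000 = 0.044800
Keeping only the structural fatigue-present terms gives 0.016000, so
  P(structural fatigue | strain alarm, ¬overloaded truck) = 0.016000 / 0.044800 ≈ 0.3571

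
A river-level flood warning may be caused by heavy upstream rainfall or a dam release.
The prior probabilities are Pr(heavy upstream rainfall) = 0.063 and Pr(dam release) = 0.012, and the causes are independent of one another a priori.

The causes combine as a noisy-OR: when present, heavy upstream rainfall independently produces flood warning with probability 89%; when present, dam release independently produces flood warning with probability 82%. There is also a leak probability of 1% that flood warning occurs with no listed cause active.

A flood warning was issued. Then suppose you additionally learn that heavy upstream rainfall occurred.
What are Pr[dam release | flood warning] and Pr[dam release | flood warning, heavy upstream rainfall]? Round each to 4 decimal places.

Pr[dam release | flood warning] ≈ 0.1336; Pr[dam release | flood warning, heavy upstream rainfall] ≈ 0.0132

Under noisy-OR, P(flood warning | causes) = 1 − (1−0.01)·∏(1−qᵢ) over the active causes.
Sum P(flood warning|·) weighted by the priors over the 4 (heavy upstream rainfall, dam release) configurations:
  P(flood warning) = 0.01*0.937*0.988 + 0.8218*0.937*0.012 + 0.8911*0.063*0.988 + 0.980398*0.063*0.012
        = 0.009258 + 0.009240 + 0.055466 + 0.000741 = 0.074705
Keeping only the dam release-present terms gives 0.009981, so
  P(dam release | flood warning) = 0.009981 / 0.074705 ≈ 0.1336

Now condition on the additional information:
Weight on dam release=true, given the evidence: 0.980398·0.012 = 0.011765
The normalizing constant is 0.8911·0.988 + 0.980398·0.012 = 0.892172
P(dam release | flood warning, heavy upstream rainfall) = 0.011765/0.892172 ≈ 0.0132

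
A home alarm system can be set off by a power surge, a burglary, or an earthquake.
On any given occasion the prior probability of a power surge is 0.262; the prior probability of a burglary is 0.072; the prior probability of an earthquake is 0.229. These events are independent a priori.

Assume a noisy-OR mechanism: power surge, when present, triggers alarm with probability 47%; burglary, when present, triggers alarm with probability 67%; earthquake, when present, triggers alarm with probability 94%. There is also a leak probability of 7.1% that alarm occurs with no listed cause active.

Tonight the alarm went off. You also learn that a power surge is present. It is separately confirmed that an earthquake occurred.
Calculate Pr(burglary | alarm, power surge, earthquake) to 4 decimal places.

Under noisy-OR, P(alarm | causes) = 1 − (1−0.071)·∏(1−qᵢ) over the active causes.
P(alarm | power surge, earthquake) = 0.970458·0.928 + 0.990251·0.072 = 0.900585 + 0.071298 = 0.971883
Of this, 0.071298 comes from 0.990251·0.072 (the burglary=true cases).
P(burglary | alarm, power surge, earthquake) = 0.071298 / 0.971883 ≈ 0.0734

Pr(burglary | alarm, power surge, earthquake) ≈ 0.0734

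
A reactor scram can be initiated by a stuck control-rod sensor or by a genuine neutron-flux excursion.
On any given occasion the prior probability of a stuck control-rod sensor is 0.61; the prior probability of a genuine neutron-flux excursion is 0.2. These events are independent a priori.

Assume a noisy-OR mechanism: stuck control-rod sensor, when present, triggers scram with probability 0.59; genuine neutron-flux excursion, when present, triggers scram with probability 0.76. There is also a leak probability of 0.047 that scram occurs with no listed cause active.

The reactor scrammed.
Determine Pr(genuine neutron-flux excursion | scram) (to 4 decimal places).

Under noisy-OR, P(scram | causes) = 1 − (1−0.047)·∏(1−qᵢ) over the active causes.
Sum P(scram|·) weighted by the priors over the 4 (stuck control-rod sensor, genuine neutron-flux excursion) configurations:
  P(scram) = 0.047*0.39*0.8 + 0.77128*0.39*0.2 + 0.60927*0.61*0.8 + 0.906225*0.61*0.2
        = 0.014664 + 0.060160 + 0.297324 + 0.110559 = 0.482707
Keeping only the genuine neutron-flux excursion-present terms gives 0.170719, so
  P(genuine neutron-flux excursion | scram) = 0.170719 / 0.482707 ≈ 0.3537

Pr(genuine neutron-flux excursion | scram) ≈ 0.3537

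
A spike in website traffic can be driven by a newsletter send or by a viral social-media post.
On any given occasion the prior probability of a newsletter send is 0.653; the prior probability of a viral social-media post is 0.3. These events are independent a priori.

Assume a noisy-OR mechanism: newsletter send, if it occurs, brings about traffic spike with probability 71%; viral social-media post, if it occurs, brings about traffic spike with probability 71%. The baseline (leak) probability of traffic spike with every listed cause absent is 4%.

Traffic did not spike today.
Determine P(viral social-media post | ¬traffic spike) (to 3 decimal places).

P(viral social-media post | ¬traffic spike) ≈ 0.111

Under noisy-OR, P(traffic spike | causes) = 1 − (1−0.04)·∏(1−qᵢ) over the active causes.
For the numerator, keep only viral social-media post=true terms: 0.028981 + 0.015816 = 0.044797
The normalizing constant is 0.96×0.347×0.7 + 0.2784×0.347×0.3 + 0.2784×0.653×0.7 + 0.080736×0.653×0.3 = 0.405238
P(viral social-media post | ¬traffic spike) = 0.044797/0.405238 ≈ 0.111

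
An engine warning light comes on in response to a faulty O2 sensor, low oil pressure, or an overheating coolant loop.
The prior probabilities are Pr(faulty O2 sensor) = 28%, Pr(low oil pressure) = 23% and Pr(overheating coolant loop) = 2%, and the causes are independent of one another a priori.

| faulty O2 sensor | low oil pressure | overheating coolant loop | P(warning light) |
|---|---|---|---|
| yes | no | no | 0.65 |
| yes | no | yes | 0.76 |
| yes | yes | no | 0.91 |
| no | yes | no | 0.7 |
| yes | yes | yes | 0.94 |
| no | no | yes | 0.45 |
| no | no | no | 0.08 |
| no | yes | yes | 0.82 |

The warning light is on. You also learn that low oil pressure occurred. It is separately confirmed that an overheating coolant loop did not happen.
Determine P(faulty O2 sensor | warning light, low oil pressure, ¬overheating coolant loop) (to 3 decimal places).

P(faulty O2 sensor | warning light, low oil pressure, ¬overheating coolant loop) ≈ 0.336

P(warning light | low oil pressure, ¬overheating coolant loop) = 0.7*0.72 + 0.91*0.28 = 0.504000 + 0.254800 = 0.758800
Restricting to configurations with faulty O2 sensor present: 0.91*0.28 = 0.254800.
P(faulty O2 sensor | warning light, low oil pressure, ¬overheating coolant loop) = 0.254800 / 0.758800 ≈ 0.336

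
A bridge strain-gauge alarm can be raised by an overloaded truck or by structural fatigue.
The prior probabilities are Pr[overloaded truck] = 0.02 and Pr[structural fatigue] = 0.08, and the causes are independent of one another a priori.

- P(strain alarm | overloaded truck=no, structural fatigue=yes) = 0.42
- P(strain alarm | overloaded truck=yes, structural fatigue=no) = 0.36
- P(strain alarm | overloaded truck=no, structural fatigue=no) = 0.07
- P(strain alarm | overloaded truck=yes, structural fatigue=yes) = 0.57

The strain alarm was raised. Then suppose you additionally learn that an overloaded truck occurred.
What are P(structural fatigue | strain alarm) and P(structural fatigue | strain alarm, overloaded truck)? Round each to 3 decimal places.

P(structural fatigue | strain alarm) ≈ 0.327; P(structural fatigue | strain alarm, overloaded truck) ≈ 0.121

For the numerator, keep only structural fatigue=true terms: 0.032928 + 0.000912 = 0.033840
Normalizer over all consistent configurations: 0.07*0.98*0.92 + 0.42*0.98*0.08 + 0.36*0.02*0.92 + 0.57*0.02*0.08 = 0.103576
P(structural fatigue | strain alarm) = 0.033840/0.103576 ≈ 0.327

Now condition on the additional information:
P(strain alarm | overloaded truck) = 0.36·0.92 + 0.57·0.08 = 0.331200 + 0.045600 = 0.376800
Restricting to configurations with structural fatigue present: 0.57·0.08 = 0.045600.
So P(structural fatigue | strain alarm, overloaded truck) = 0.045600/0.376800 ≈ 0.121.
— overloaded truck explains away the evidence for structural fatigue.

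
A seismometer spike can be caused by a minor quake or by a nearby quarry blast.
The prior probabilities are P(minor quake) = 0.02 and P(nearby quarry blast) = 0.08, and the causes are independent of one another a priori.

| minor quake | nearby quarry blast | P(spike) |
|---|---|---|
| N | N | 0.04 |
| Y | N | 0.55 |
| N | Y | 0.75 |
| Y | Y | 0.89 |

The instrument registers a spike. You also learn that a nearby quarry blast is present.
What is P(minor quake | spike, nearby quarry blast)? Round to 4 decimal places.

Numerator (weight on configurations with minor quake): 0.89·0.02 = 0.017800
Normalizer over all consistent configurations: 0.75·0.98 + 0.89·0.02 = 0.752800
Posterior = 0.017800 / 0.752800 ≈ 0.0236

P(minor quake | spike, nearby quarry blast) ≈ 0.0236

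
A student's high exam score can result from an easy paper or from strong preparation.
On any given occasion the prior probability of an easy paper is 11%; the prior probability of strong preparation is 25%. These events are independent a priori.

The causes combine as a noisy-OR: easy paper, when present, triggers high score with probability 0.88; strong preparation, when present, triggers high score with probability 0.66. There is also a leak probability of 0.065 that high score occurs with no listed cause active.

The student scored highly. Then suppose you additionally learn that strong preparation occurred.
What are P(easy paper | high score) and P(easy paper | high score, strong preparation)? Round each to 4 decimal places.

P(easy paper | high score) ≈ 0.3381; P(easy paper | high score, strong preparation) ≈ 0.1484

Under noisy-OR, P(high score | causes) = 1 − (1−0.065)·∏(1−qᵢ) over the active causes.
Enumerate the 4 (easy paper, strong preparation) configurations and weight by the priors:
  P(high score) = 0.065·0.89·0.75 + 0.6821·0.89·0.25 + 0.8878·0.11·0.75 + 0.961852·0.11·0.25
        = 0.043388 + 0.151767 + 0.073244 + 0.026451 = 0.294850
Configurations with easy paper contribute 0.099695, so
  P(easy paper | high score) = 0.099695 / 0.294850 ≈ 0.3381

Now condition on the additional information:
Enumerate both values of easy paper and weight by the priors:
  P(high score | strong preparation) = 0.6821×0.89 + 0.961852×0.11
        = 0.607069 + 0.105804 = 0.712873
The terms with easy paper present sum to 0.105804, so
  P(easy paper | high score, strong preparation) = 0.105804 / 0.712873 ≈ 0.1484
Conditioning on strong preparation lowers the posterior on easy paper: the classic explaining-away effect in a common-effect structure.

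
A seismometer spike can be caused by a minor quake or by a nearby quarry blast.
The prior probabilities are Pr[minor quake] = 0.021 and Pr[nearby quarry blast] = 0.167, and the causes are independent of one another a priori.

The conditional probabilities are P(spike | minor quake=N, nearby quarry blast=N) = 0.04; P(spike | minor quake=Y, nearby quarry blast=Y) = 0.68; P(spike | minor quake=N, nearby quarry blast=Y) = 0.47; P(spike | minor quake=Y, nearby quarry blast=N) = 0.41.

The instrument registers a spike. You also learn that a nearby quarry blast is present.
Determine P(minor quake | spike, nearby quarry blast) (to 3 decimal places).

P(minor quake | spike, nearby quarry blast) ≈ 0.030

Enumerate both values of minor quake and weight by the priors:
  P(spike | nearby quarry blast) = 0.47×0.979 + 0.68×0.021
        = 0.460130 + 0.014280 = 0.474410
The terms with minor quake present sum to 0.014280, so
  P(minor quake | spike, nearby quarry blast) = 0.014280 / 0.474410 ≈ 0.030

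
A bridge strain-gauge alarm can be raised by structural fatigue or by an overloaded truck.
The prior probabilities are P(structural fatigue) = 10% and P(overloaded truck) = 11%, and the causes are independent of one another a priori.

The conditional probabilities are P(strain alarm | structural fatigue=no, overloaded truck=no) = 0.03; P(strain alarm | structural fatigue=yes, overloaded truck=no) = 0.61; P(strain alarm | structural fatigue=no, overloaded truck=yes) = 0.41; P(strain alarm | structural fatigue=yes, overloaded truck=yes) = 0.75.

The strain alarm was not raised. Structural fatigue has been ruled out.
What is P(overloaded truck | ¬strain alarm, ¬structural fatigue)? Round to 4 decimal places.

P(overloaded truck | ¬strain alarm, ¬structural fatigue) ≈ 0.0699

Sum P(¬strain alarm|·) weighted by the priors over both values of overloaded truck:
  P(¬strain alarm | ¬structural fatigue) = 0.97*0.89 + 0.59*0.11
        = 0.863300 + 0.064900 = 0.928200
Configurations with overloaded truck contribute 0.064900, so
  P(overloaded truck | ¬strain alarm, ¬structural fatigue) = 0.064900 / 0.928200 ≈ 0.0699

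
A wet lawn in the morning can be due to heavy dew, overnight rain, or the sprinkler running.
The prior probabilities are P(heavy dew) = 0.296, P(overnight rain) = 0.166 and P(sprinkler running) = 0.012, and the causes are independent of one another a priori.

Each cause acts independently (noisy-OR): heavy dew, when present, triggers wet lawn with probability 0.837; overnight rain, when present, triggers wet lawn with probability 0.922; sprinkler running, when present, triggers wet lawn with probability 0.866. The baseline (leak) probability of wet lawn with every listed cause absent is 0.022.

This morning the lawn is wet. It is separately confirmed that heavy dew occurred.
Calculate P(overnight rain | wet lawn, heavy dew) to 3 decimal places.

Under noisy-OR, P(wet lawn | causes) = 1 − (1−0.022)·∏(1−qᵢ) over the active causes.
By total probability over the 4 (overnight rain, sprinkler running) configurations:
  P(wet lawn | heavy dew) = 0.840586×0.834×0.988 + 0.978639×0.834×0.012 + 0.987566×0.166×0.988 + 0.998334×0.166×0.012
        = 0.692636 + 0.009794 + 0.161969 + 0.001989 = 0.866388
Keeping only the overnight rain-present terms gives 0.163958, so
  P(overnight rain | wet lawn, heavy dew) = 0.163958 / 0.866388 ≈ 0.189

P(overnight rain | wet lawn, heavy dew) ≈ 0.189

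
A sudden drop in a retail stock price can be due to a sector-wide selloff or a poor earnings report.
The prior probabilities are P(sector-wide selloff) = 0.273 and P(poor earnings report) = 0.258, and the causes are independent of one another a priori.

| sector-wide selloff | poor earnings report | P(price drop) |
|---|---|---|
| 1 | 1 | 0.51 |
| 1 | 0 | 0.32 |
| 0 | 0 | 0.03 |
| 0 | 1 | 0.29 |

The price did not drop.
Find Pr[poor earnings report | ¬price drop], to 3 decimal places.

Weight on poor earnings report=true, given the evidence: 0.133172 + 0.034513 = 0.167685
Denominator P(¬price drop): 0.97·0.727·0.742 + 0.71·0.727·0.258 + 0.68·0.273·0.742 + 0.49·0.273·0.258 = 0.828681
Posterior = 0.167685 / 0.828681 ≈ 0.202

Pr[poor earnings report | ¬price drop] ≈ 0.202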